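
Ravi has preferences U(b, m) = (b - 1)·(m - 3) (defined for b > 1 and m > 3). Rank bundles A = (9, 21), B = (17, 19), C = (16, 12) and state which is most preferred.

Evaluate utility at each bundle:
U(A) = 144.
U(B) = 256.
U(C) = 135.
Highest utility is B, so B ≻ A ≻ C.

Bundle B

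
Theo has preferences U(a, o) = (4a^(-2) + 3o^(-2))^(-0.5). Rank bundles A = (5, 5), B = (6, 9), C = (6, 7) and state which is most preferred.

Bundle B

Evaluate utility at each bundle:
U(A) = 1.890.
U(B) = 2.598.
U(C) = 2.409.
Highest utility is B, so B ≻ C ≻ A.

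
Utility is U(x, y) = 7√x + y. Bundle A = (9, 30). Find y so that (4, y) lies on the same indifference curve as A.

U(9, 30) = 51.
Set U(4, y) = 51 and solve.
With x = 4: √4 = 2, so y = 51 − 7·2 = 37.
Check: U(4, 37) = 51.

y = 37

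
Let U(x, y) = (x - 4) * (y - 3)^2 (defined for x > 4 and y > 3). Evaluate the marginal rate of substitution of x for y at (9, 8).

MRS = 0.5

MU_x = (y−3)^2, MU_y = 2·(x−4)·(y−3).
MRS = (1/2)·(y−3)/(x−4).
At (9, 8): MRS = 0.5.
That is, one extra unit of x is worth 0.5 units of y at the margin.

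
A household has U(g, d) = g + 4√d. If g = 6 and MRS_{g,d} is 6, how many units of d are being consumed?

MU_g = 1, MU_d = 4/(2√d).
MRS = 1 ÷ (4/(2√d)).
MRS depends only on d: 0.5·√d = 6 ⇒ √d = 6/0.5 = 12 ⇒ d = 144.

d = 144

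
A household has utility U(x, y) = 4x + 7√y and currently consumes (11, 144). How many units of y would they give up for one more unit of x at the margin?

MRS = 96/7

MU_x = 4, MU_y = 7/(2√y).
MRS = 4 ÷ (7/(2√y)).
At (11, 144): MRS = 96/7.
So at (11, 144) the consumer would give up 96/7 units of y for one more unit of x.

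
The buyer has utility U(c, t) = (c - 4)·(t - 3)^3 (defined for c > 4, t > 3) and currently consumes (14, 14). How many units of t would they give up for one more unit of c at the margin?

MRS = 11/30

MU_c = (t−3)^3, MU_t = 3·(c−4)·(t−3)^2.
MRS = (1/3)·(t−3)/(c−4).
At (14, 14): MRS = 11/30.
The indifference curve has slope −11/30 at this bundle.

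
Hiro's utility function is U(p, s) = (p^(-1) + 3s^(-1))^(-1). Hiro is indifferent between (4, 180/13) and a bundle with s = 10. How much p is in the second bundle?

U depends on (p, s) only through S = p^(-1) + 3s^(-1), so equal utility means equal S. At (4, 180/13): S = 7/15.
With s = 10: 3·10^(-1) = 0.3, so p^(-1) = 7/15 − 0.3 = 1/6.
Hence p = 1/(1/6) = 6.
Check: U(6, 10) = 2.1429.

p = 6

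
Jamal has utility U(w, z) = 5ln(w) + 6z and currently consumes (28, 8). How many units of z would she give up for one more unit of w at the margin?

MU_w = 5/w, MU_z = 6.
MRS = 5/w ÷ 6.
At (28, 8): MRS = 5/168.
The indifference curve has slope −5/168 at this bundle.

MRS = 5/168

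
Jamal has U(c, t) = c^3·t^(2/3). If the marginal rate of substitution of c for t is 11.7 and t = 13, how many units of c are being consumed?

MU_c = 3·c^2·t^(2/3) and MU_t = 2/3·c^3·t^(-1/3).
MRS = MU_c/MU_t = (4.5)·t/c.
Substitute t = 13: MRS = 58.5/c. Setting 58.5/c = 11.7 gives c = 58.5/11.7 = 5.

c = 5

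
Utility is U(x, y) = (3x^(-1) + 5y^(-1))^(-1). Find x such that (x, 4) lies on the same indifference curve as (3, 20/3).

U depends on (x, y) only through S = 3x^(-1) + 5y^(-1), so equal utility means equal S. At (3, 20/3): S = 1.75.
With y = 4: 5·4^(-1) = 1.25, so 3x^(-1) = 1.75 − 1.25 = 0.5, i.e. x^(-1) = 1/6.
Hence x = 1/(1/6) = 6.
Check: U(6, 4) = 0.5714.

x = 6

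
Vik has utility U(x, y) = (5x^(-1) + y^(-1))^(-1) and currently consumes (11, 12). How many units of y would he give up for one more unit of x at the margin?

MRS = 720/121

For CES with ρ = -1, MRS = (5/1)·(y/x)^2.
At (11, 12): MRS = 720/121.
So at (11, 12) the consumer would give up 720/121 units of y for one more unit of x.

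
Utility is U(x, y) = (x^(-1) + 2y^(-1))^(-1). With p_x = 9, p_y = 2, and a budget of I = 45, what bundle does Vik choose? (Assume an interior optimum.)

x* = 3, y* = 9

For CES with ρ = -1, MRS = (1/2)·(y/x)^2.
Tangency: set MRS = p_x/p_y = 9/2 = 4.5.
So (y/x)^2 = 9; taking the square root, y/x = 3, i.e. y = 3·x.
Substitute into the budget 9·x + 2·y = 45: 15·x = 45, so x* = 3 and y* = 3·3 = 9.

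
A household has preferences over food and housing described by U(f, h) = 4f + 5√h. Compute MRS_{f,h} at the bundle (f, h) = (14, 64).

MU_f = 4, MU_h = 5/(2√h).
MRS = 4 ÷ (5/(2√h)).
At (14, 64): MRS = 12.8.
So at (14, 64) the consumer would give up 12.8 units of h for one more unit of f.

MRS = 12.8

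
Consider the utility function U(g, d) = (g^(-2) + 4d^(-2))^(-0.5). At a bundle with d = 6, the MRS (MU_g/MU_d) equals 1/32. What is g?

For CES with ρ = -2, MRS = (1/4)·(d/g)^3.
Setting (1/4)·(6/g)^3 = 1/32 gives (6/g)^3 = 0.125, so 6/g = 0.5 and g = 12.

g = 12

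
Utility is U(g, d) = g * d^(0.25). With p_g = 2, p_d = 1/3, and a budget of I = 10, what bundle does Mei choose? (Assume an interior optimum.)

g* = 4, d* = 6

MU_g = d^(0.25) and MU_d = 0.25·g·d^(-0.75).
MRS = MU_g/MU_d = (4)·d/g.
Tangency: set MRS = p_g/p_d = 2/(1/3) = 6.
So (4)·d/g = 6, i.e. d = 1.5·g.
Substitute into the budget 2·g + (1/3)·d = 10: 2.5·g = 10, so g* = 4.
Then d* = 1.5·4 = 6.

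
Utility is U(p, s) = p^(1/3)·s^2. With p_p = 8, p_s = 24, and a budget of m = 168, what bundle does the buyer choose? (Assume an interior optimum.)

MU_p = 1/3·p^(-2/3)·s^2 and MU_s = 2·p^(1/3)·s.
MRS = MU_p/MU_s = (1/6)·s/p.
Tangency: set MRS = p_p/p_s = 8/24 = 1/3.
So (1/6)·s/p = 1/3, i.e. s = 2·p.
Substitute into the budget 8·p + 24·s = 168: 56·p = 168, so p* = 3.
Then s* = 2·3 = 6.

p* = 3, s* = 6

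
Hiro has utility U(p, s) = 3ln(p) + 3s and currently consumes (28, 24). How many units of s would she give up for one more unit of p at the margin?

MRS = 1/28

MU_p = 3/p, MU_s = 3.
MRS = 3/p ÷ 3.
At (28, 24): MRS = 1/28.
That is, one extra unit of p is worth 1/28 units of s at the margin.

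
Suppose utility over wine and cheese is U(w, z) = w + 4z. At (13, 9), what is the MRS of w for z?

MU_w = 1, MU_z = 4, so MRS = 1/4 = 0.25 at every bundle.
At (13, 9): MRS = 0.25.
So at (13, 9) the consumer would give up 0.25 units of z for one more unit of w.

MRS = 0.25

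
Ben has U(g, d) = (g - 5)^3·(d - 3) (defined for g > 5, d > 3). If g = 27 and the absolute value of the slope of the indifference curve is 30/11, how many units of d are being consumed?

d = 23

MU_g = 3·(g−5)^2·(d−3), MU_d = (g−5)^3.
MRS = (3/1)·(d−3)/(g−5).
Substitute g = 27: MRS = (d − 3)/(22/3). Setting this equal to 30/11 gives d − 3 = (30/11)·(22/3) = 20, so d = 23.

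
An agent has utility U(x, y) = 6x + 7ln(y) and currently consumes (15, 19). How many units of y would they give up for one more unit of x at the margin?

MU_x = 6, MU_y = 7/y.
MRS = 6 ÷ (7/y).
At (15, 19): MRS = 114/7.
That is, one extra unit of x is worth 114/7 units of y at the margin.

MRS = 114/7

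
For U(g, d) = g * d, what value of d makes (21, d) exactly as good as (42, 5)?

U(42, 5) = 210.
Set U(21, d) = 210 and solve.
With g = 21: d = 210/21 = 10.
Check: U(21, 10) = 210.

d = 10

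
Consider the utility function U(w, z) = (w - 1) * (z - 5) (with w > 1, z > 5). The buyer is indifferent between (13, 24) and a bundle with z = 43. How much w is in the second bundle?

U(13, 24) = 228.
Set U(w, 43) = 228 and solve.
With z = 43: (43 − 5) = 38, so (w − 1) = 228/38 = 6.
So w = 1 + 6 = 7.
Check: U(7, 43) = 228.

w = 7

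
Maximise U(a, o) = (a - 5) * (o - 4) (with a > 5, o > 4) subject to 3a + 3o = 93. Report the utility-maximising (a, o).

a* = 16, o* = 15

MU_a = (o−4), MU_o = (a−5).
MRS = (o−4)/(a−5).
Tangency: set MRS = p_a/p_o = 3/3 = 1.
So (o − 4)/(a − 5) = 1, i.e. (o − 4) = (a − 5).
Rewrite the budget in excess-of-subsistence terms: 3·(a − 5) + 3·(o − 4) = 93 − 3·5 − 3·4 = 66.
Substituting, 6·(a − 5) = 66, so a − 5 = 11 and a* = 16.
Then o − 4 = 11, so o* = 15.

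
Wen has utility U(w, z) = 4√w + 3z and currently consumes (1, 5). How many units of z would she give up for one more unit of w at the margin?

MU_w = 4/(2√w), MU_z = 3.
MRS = 4/(2√w) ÷ 3.
At (1, 5): MRS = 2/3.
The indifference curve has slope −2/3 at this bundle.

MRS = 2/3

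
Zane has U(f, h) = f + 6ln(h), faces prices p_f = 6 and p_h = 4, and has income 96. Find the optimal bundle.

MU_f = 1, MU_h = 6/h.
MRS = 1 ÷ (6/h).
Tangency: set MRS = p_f/p_h = 6/4 = 1.5.
MRS depends only on h: (1/6)·h = 1.5 ⇒ h* = 1.5/(1/6) = 9.
From the budget, 6·f = 96 − 4·9 = 60, so f* = 10.

f* = 10, h* = 9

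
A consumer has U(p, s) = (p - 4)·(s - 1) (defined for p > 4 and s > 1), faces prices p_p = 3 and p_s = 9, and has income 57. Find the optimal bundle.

MU_p = (s−1), MU_s = (p−4).
MRS = (s−1)/(p−4).
Tangency: set MRS = p_p/p_s = 3/9 = 1/3.
So (s − 1)/(p − 4) = 1/3, i.e. (s − 1) = (1/3)·(p − 4).
Rewrite the budget in excess-of-subsistence terms: 3·(p − 4) + 9·(s − 1) = 57 − 3·4 − 9·1 = 36.
Substituting, 6·(p − 4) = 36, so p − 4 = 6 and p* = 10.
Then s − 1 = (1/3)·6 = 2, so s* = 3.

p* = 10, s* = 3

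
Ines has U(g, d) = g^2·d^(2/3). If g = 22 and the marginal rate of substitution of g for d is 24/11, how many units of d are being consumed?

MU_g = 2·g·d^(2/3) and MU_d = 2/3·g^2·d^(-1/3).
MRS = MU_g/MU_d = (3)·d/g.
Substitute g = 22: MRS = d/(22/3). Setting d/(22/3) = 24/11 gives d = (24/11)·(22/3) = 16.

d = 16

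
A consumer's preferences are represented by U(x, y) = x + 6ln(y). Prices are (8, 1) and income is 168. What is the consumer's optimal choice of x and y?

x* = 15, y* = 48

MU_x = 1, MU_y = 6/y.
MRS = 1 ÷ (6/y).
Tangency: set MRS = p_x/p_y = 8/1 = 8.
MRS depends only on y: (1/6)·y = 8 ⇒ y* = 8/(1/6) = 48.
From the budget, 8·x = 168 − 1·48 = 120, so x* = 15.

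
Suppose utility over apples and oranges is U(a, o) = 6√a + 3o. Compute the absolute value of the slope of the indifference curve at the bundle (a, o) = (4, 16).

MU_a = 6/(2√a), MU_o = 3.
MRS = 6/(2√a) ÷ 3.
At (4, 16): MRS = 0.5.
The indifference curve has slope −0.5 at this bundle.

MRS = 0.5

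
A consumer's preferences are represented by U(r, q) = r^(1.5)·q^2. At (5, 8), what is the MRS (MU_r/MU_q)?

MU_r = 1.5·√r·q^2 and MU_q = 2·r^(1.5)·q.
MRS = MU_r/MU_q = (0.75)·q/r.
At (5, 8): MRS = 1.2.
That is, one extra unit of r is worth 1.2 units of q at the margin.

MRS = 1.2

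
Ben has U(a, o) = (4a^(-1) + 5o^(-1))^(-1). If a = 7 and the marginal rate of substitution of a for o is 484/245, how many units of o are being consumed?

o = 11

For CES with ρ = -1, MRS = (4/5)·(o/a)^2.
Setting (4/5)·(o/7)^2 = 484/245 gives (o/7)^2 = 121/49, so o/7 = 11/7 and o = 11.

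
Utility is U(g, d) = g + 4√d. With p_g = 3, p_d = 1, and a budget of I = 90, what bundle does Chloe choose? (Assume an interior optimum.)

MU_g = 1, MU_d = 4/(2√d).
MRS = 1 ÷ (4/(2√d)).
Tangency: set MRS = p_g/p_d = 3/1 = 3.
MRS depends only on d: 0.5·√d = 3 ⇒ √d = 3/0.5 = 6 ⇒ d* = 36.
From the budget, 3·g = 90 − 1·36 = 54, so g* = 18.

g* = 18, d* = 36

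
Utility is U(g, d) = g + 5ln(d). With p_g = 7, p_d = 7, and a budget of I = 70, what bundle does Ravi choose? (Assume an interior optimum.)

g* = 5, d* = 5

MU_g = 1, MU_d = 5/d.
MRS = 1 ÷ (5/d).
Tangency: set MRS = p_g/p_d = 7/7 = 1.
MRS depends only on d: 0.2·d = 1 ⇒ d* = 1/0.2 = 5.
From the budget, 7·g = 70 − 7·5 = 35, so g* = 5.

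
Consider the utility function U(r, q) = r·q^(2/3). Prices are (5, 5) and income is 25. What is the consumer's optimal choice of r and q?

r* = 3, q* = 2

MU_r = q^(2/3) and MU_q = 2/3·r·q^(-1/3).
MRS = MU_r/MU_q = (1.5)·q/r.
Tangency: set MRS = p_r/p_q = 5/5 = 1.
So (1.5)·q/r = 1, i.e. q = (2/3)·r.
Substitute into the budget 5·r + 5·q = 25: (25/3)·r = 25, so r* = 3.
Then q* = (2/3)·3 = 2.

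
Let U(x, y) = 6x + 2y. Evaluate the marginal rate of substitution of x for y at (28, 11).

MU_x = 6, MU_y = 2, so MRS = 6/2 = 3 at every bundle.
At (28, 11): MRS = 3.
The indifference curve has slope −3 at this bundle.

MRS = 3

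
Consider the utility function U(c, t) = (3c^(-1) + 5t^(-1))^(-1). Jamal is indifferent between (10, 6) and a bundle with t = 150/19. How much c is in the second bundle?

c = 6

U depends on (c, t) only through S = 3c^(-1) + 5t^(-1), so equal utility means equal S. At (10, 6): S = 17/15.
With t = 150/19: 5·(150/19)^(-1) = 19/30, so 3c^(-1) = 17/15 − 19/30 = 0.5, i.e. c^(-1) = 1/6.
Hence c = 1/(1/6) = 6.
Check: U(6, 150/19) = 0.8824.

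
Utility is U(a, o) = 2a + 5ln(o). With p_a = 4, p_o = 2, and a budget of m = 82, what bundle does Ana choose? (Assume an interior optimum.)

a* = 18, o* = 5

MU_a = 2, MU_o = 5/o.
MRS = 2 ÷ (5/o).
Tangency: set MRS = p_a/p_o = 4/2 = 2.
MRS depends only on o: 0.4·o = 2 ⇒ o* = 2/0.4 = 5.
From the budget, 4·a = 82 − 2·5 = 72, so a* = 18.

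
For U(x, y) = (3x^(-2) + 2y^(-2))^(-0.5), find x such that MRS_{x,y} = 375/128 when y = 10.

For CES with ρ = -2, MRS = (3/2)·(y/x)^3.
Setting (3/2)·(10/x)^3 = 375/128 gives (10/x)^3 = 125/64, so 10/x = 1.25 and x = 8.

x = 8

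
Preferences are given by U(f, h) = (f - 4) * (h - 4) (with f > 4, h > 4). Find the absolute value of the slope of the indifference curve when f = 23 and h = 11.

MRS = 7/19

MU_f = (h−4), MU_h = (f−4).
MRS = (h−4)/(f−4).
At (23, 11): MRS = 7/19.
The indifference curve has slope −7/19 at this bundle.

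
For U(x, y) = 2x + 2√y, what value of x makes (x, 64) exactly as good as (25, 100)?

U(25, 100) = 70.
Set U(x, 64) = 70 and solve.
With y = 64: √64 = 8, so 2x = 70 − 2·8 = 54 and x = 27.
Check: U(27, 64) = 70.

x = 27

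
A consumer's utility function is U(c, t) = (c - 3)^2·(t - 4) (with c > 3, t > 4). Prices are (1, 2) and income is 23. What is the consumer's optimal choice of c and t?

MU_c = 2·(c−3)·(t−4), MU_t = (c−3)^2.
MRS = (2/1)·(t−4)/(c−3).
Tangency: set MRS = p_c/p_t = 1/2 = 0.5.
So (2/1)·(t − 4)/(c − 3) = 0.5, i.e. (t − 4) = 0.25·(c − 3).
Rewrite the budget in excess-of-subsistence terms: 1·(c − 3) + 2·(t − 4) = 23 − 1·3 − 2·4 = 12.
Substituting, 1.5·(c − 3) = 12, so c − 3 = 8 and c* = 11.
Then t − 4 = 0.25·8 = 2, so t* = 6.

c* = 11, t* = 6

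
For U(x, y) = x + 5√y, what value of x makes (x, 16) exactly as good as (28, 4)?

x = 18

U(28, 4) = 38.
Set U(x, 16) = 38 and solve.
With y = 16: √16 = 4, so x = 38 − 5·4 = 18.
Check: U(18, 16) = 38.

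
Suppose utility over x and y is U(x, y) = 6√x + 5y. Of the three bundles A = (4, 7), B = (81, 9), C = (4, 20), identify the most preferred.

Bundle C

Evaluate utility at each bundle:
U(A) = 47.000.
U(B) = 99.000.
U(C) = 112.000.
Highest utility is C, so C ≻ B ≻ A.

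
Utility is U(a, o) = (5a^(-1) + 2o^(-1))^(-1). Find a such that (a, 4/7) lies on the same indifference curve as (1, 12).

U depends on (a, o) only through S = 5a^(-1) + 2o^(-1), so equal utility means equal S. At (1, 12): S = 31/6.
With o = 4/7: 2·(4/7)^(-1) = 3.5, so 5a^(-1) = 31/6 − 3.5 = 5/3, i.e. a^(-1) = 1/3.
Hence a = 1/(1/3) = 3.
Check: U(3, 4/7) = 0.1935.

a = 3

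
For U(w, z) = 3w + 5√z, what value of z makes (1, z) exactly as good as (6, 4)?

U(6, 4) = 28.
Set U(1, z) = 28 and solve.
With w = 1: 5√z = 28 − 3·1 = 25, so √z = 5 and z = 25.
Check: U(1, 25) = 28.

z = 25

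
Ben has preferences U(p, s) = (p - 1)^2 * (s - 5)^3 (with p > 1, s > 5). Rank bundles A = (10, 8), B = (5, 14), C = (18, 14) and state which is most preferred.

Bundle C

Evaluate utility at each bundle:
U(A) = 2187.
U(B) = 11664.
U(C) = 210681.
Highest utility is C, so C ≻ B ≻ A.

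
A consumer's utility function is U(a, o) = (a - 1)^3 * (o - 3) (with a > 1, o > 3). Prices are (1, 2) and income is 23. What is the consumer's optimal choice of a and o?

a* = 13, o* = 5

MU_a = 3·(a−1)^2·(o−3), MU_o = (a−1)^3.
MRS = (3/1)·(o−3)/(a−1).
Tangency: set MRS = p_a/p_o = 1/2 = 0.5.
So (3/1)·(o − 3)/(a − 1) = 0.5, i.e. (o − 3) = (1/6)·(a − 1).
Rewrite the budget in excess-of-subsistence terms: 1·(a − 1) + 2·(o − 3) = 23 − 1·1 − 2·3 = 16.
Substituting, (4/3)·(a − 1) = 16, so a − 1 = 12 and a* = 13.
Then o − 3 = (1/6)·12 = 2, so o* = 5.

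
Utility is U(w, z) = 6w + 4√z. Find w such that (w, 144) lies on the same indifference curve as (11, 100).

w = 29/3

U(11, 100) = 106.
Set U(w, 144) = 106 and solve.
With z = 144: √144 = 12, so 6w = 106 − 4·12 = 58 and w = 29/3.
Check: U(29/3, 144) = 106.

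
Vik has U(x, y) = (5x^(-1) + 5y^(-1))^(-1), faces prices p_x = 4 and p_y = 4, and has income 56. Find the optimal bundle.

x* = 7, y* = 7

For CES with ρ = -1, MRS = (y/x)^2.
Tangency: set MRS = p_x/p_y = 4/4 = 1.
So (y/x)^2 = 1; taking the square root, y/x = 1, i.e. y = x.
Substitute into the budget 4·x + 4·y = 56: 8·x = 56, so x* = 7 and y* = 7.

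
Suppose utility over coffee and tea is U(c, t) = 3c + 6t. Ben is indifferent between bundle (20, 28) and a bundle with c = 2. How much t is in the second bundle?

t = 37

U(20, 28) = 228.
Set U(2, t) = 228 and solve.
3·2 + 6t = 228 ⇒ 6t = 222 ⇒ t = 37.
Check: U(2, 37) = 228.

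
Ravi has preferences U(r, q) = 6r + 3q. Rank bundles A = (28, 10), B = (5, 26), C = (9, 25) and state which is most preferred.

Bundle A

Evaluate utility at each bundle:
U(A) = 198.
U(B) = 108.
U(C) = 129.
Highest utility is A, so A ≻ C ≻ B.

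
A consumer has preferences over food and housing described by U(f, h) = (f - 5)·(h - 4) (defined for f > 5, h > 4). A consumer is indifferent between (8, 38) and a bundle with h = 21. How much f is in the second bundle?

f = 11

U(8, 38) = 102.
Set U(f, 21) = 102 and solve.
With h = 21: (21 − 4) = 17, so (f − 5) = 102/17 = 6.
So f = 5 + 6 = 11.
Check: U(11, 21) = 102.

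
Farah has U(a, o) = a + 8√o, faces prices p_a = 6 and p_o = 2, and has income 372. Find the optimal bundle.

MU_a = 1, MU_o = 8/(2√o).
MRS = 1 ÷ (8/(2√o)).
Tangency: set MRS = p_a/p_o = 6/2 = 3.
MRS depends only on o: 0.25·√o = 3 ⇒ √o = 3/0.25 = 12 ⇒ o* = 144.
From the budget, 6·a = 372 − 2·144 = 84, so a* = 14.

a* = 14, o* = 144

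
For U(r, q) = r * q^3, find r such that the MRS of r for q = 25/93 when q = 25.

r = 31

MU_r = q^3 and MU_q = 3·r·q^2.
MRS = MU_r/MU_q = (1/3)·q/r.
Substitute q = 25: MRS = (25/3)/r. Setting (25/3)/r = 25/93 gives r = (25/3)/(25/93) = 31.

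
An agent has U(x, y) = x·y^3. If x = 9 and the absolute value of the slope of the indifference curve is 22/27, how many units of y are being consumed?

y = 22

MU_x = y^3 and MU_y = 3·x·y^2.
MRS = MU_x/MU_y = (1/3)·y/x.
Substitute x = 9: MRS = y/27. Setting y/27 = 22/27 gives y = (22/27)·27 = 22.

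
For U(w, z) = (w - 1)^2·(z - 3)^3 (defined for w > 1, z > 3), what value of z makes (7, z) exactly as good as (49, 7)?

z = 19

U(49, 7) = 147456.
Set U(7, z) = 147456 and solve.
With w = 7: (7 − 1)^2 = 36, so (z − 3)^3 = 147456/36 = 4096.
Taking the cube root (with z > 3): z − 3 = 16, so z = 19.
Check: U(7, 19) = 147456.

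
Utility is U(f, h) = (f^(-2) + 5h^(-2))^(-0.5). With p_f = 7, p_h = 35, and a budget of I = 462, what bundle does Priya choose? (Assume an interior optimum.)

For CES with ρ = -2, MRS = (1/5)·(h/f)^3.
Tangency: set MRS = p_f/p_h = 7/35 = 0.2.
So (h/f)^3 = 1; taking the cube root, h/f = 1, i.e. h = f.
Substitute into the budget 7·f + 35·h = 462: 42·f = 462, so f* = 11 and h* = 11.

f* = 11, h* = 11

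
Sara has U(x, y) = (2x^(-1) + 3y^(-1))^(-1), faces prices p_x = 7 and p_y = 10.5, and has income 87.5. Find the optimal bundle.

x* = 5, y* = 5

For CES with ρ = -1, MRS = (2/3)·(y/x)^2.
Tangency: set MRS = p_x/p_y = 7/10.5 = 2/3.
So (y/x)^2 = 1; taking the square root, y/x = 1, i.e. y = x.
Substitute into the budget 7·x + 10.5·y = 87.5: 17.5·x = 87.5, so x* = 5 and y* = 5.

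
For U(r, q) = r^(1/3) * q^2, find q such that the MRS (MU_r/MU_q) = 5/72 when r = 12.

q = 5

MU_r = 1/3·r^(-2/3)·q^2 and MU_q = 2·r^(1/3)·q.
MRS = MU_r/MU_q = (1/6)·q/r.
Substitute r = 12: MRS = q/72. Setting q/72 = 5/72 gives q = (5/72)·72 = 5.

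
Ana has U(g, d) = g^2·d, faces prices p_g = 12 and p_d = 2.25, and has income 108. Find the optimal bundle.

MU_g = 2·g·d and MU_d = g^2.
MRS = MU_g/MU_d = (2/1)·d/g.
Tangency: set MRS = p_g/p_d = 12/2.25 = 16/3.
So (2/1)·d/g = 16/3, i.e. d = (8/3)·g.
Substitute into the budget 12·g + 2.25·d = 108: 18·g = 108, so g* = 6.
Then d* = (8/3)·6 = 16.

g* = 6, d* = 16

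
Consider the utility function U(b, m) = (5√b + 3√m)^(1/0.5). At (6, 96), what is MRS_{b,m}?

MRS = 20/3

For CES with ρ = 0.5, MRS = (5/3)·√(m/b).
At (6, 96): MRS = 20/3.
The indifference curve has slope −20/3 at this bundle.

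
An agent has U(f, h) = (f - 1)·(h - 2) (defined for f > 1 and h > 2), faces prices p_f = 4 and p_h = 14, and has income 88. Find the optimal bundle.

MU_f = (h−2), MU_h = (f−1).
MRS = (h−2)/(f−1).
Tangency: set MRS = p_f/p_h = 4/14 = 2/7.
So (h − 2)/(f − 1) = 2/7, i.e. (h − 2) = (2/7)·(f − 1).
Rewrite the budget in excess-of-subsistence terms: 4·(f − 1) + 14·(h − 2) = 88 − 4·1 − 14·2 = 56.
Substituting, 8·(f − 1) = 56, so f − 1 = 7 and f* = 8.
Then h − 2 = (2/7)·7 = 2, so h* = 4.

f* = 8, h* = 4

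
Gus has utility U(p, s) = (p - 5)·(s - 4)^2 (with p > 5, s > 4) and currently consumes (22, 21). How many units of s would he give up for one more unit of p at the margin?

MRS = 0.5

MU_p = (s−4)^2, MU_s = 2·(p−5)·(s−4).
MRS = (1/2)·(s−4)/(p−5).
At (22, 21): MRS = 0.5.
The indifference curve has slope −0.5 at this bundle.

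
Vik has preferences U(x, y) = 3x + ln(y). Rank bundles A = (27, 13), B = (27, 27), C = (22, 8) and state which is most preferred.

Evaluate utility at each bundle:
U(A) = 83.565.
U(B) = 84.296.
U(C) = 68.079.
Highest utility is B, so B ≻ A ≻ C.

Bundle B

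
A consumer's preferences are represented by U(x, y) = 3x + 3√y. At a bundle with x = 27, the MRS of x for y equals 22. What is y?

MU_x = 3, MU_y = 3/(2√y).
MRS = 3 ÷ (3/(2√y)).
MRS depends only on y: 2·√y = 22 ⇒ √y = 22/2 = 11 ⇒ y = 121.

y = 121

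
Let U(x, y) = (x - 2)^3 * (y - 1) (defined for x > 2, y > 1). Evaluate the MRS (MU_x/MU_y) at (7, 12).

MU_x = 3·(x−2)^2·(y−1), MU_y = (x−2)^3.
MRS = (3/1)·(y−1)/(x−2).
At (7, 12): MRS = 6.6.
That is, one extra unit of x is worth 6.6 units of y at the margin.

MRS = 6.6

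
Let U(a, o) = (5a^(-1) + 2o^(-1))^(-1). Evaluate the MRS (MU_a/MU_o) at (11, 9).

For CES with ρ = -1, MRS = (5/2)·(o/a)^2.
At (11, 9): MRS = 405/242.
That is, one extra unit of a is worth 405/242 units of o at the margin.

MRS = 405/242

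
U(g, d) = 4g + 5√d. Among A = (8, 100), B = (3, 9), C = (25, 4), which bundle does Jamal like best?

Evaluate utility at each bundle:
U(A) = 82.000.
U(B) = 27.000.
U(C) = 110.000.
Highest utility is C, so C ≻ A ≻ B.

Bundle C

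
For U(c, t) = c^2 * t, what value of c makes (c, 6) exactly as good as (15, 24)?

c = 30

U(15, 24) = 5400.
Set U(c, 6) = 5400 and solve.
With t = 6: c^2 = 5400/6 = 900; taking the square root, c = 30.
Check: U(30, 6) = 5400.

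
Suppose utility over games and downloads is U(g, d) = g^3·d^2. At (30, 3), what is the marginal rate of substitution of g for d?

MU_g = 3·g^2·d^2 and MU_d = 2·g^3·d.
MRS = MU_g/MU_d = (3/2)·d/g.
At (30, 3): MRS = 0.15.
So at (30, 3) the consumer would give up 0.15 units of d for one more unit of g.

MRS = 0.15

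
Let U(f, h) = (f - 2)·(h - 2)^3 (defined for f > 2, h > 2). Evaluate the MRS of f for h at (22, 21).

MRS = 19/60

MU_f = (h−2)^3, MU_h = 3·(f−2)·(h−2)^2.
MRS = (1/3)·(h−2)/(f−2).
At (22, 21): MRS = 19/60.
The indifference curve has slope −19/60 at this bundle.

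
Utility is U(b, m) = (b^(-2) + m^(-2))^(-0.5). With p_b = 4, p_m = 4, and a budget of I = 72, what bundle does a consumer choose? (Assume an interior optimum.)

For CES with ρ = -2, MRS = (m/b)^3.
Tangency: set MRS = p_b/p_m = 4/4 = 1.
So (m/b)^3 = 1; taking the cube root, m/b = 1, i.e. m = b.
Substitute into the budget 4·b + 4·m = 72: 8·b = 72, so b* = 9 and m* = 9.

b* = 9, m* = 9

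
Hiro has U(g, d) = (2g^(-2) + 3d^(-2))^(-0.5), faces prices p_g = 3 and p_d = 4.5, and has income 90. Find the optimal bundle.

g* = 12, d* = 12

For CES with ρ = -2, MRS = (2/3)·(d/g)^3.
Tangency: set MRS = p_g/p_d = 3/4.5 = 2/3.
So (d/g)^3 = 1; taking the cube root, d/g = 1, i.e. d = g.
Substitute into the budget 3·g + 4.5·d = 90: 7.5·g = 90, so g* = 12 and d* = 12.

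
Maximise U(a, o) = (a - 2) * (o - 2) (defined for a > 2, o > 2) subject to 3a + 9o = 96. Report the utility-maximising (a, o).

a* = 14, o* = 6

MU_a = (o−2), MU_o = (a−2).
MRS = (o−2)/(a−2).
Tangency: set MRS = p_a/p_o = 3/9 = 1/3.
So (o − 2)/(a − 2) = 1/3, i.e. (o − 2) = (1/3)·(a − 2).
Rewrite the budget in excess-of-subsistence terms: 3·(a − 2) + 9·(o − 2) = 96 − 3·2 − 9·2 = 72.
Substituting, 6·(a − 2) = 72, so a − 2 = 12 and a* = 14.
Then o − 2 = (1/3)·12 = 4, so o* = 6.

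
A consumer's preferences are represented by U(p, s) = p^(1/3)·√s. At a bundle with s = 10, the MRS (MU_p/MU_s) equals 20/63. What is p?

MU_p = 1/3·p^(-2/3)·√s and MU_s = 0.5·p^(1/3)·s^(-0.5).
MRS = MU_p/MU_s = (2/3)·s/p.
Substitute s = 10: MRS = (20/3)/p. Setting (20/3)/p = 20/63 gives p = (20/3)/(20/63) = 21.

p = 21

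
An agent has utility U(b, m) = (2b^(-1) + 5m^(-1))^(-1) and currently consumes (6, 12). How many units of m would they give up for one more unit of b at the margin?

For CES with ρ = -1, MRS = (2/5)·(m/b)^2.
At (6, 12): MRS = 1.6.
So at (6, 12) the consumer would give up 1.6 units of m for one more unit of b.

MRS = 1.6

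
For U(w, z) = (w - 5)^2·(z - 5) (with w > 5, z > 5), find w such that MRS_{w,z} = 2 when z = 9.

w = 9

MU_w = 2·(w−5)·(z−5), MU_z = (w−5)^2.
MRS = (2/1)·(z−5)/(w−5).
Substitute z = 9: MRS = 8/(w − 5). Setting this equal to 2 gives w − 5 = 8/2 = 4, so w = 9.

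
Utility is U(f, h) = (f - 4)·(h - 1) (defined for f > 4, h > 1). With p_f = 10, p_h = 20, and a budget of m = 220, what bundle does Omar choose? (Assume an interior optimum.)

MU_f = (h−1), MU_h = (f−4).
MRS = (h−1)/(f−4).
Tangency: set MRS = p_f/p_h = 10/20 = 0.5.
So (h − 1)/(f − 4) = 0.5, i.e. (h − 1) = 0.5·(f − 4).
Rewrite the budget in excess-of-subsistence terms: 10·(f − 4) + 20·(h − 1) = 220 − 10·4 − 20·1 = 160.
Substituting, 20·(f − 4) = 160, so f − 4 = 8 and f* = 12.
Then h − 1 = 0.5·8 = 4, so h* = 5.

f* = 12, h* = 5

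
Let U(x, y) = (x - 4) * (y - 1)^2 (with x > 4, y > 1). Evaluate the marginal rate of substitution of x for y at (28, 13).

MRS = 0.25

MU_x = (y−1)^2, MU_y = 2·(x−4)·(y−1).
MRS = (1/2)·(y−1)/(x−4).
At (28, 13): MRS = 0.25.
The indifference curve has slope −0.25 at this bundle.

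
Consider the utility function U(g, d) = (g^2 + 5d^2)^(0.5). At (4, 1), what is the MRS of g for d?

MRS = 0.8

For CES with ρ = 2, MRS = (1/5)·(d/g)^(-1).
At (4, 1): MRS = 0.8.
So at (4, 1) the consumer would give up 0.8 units of d for one more unit of g.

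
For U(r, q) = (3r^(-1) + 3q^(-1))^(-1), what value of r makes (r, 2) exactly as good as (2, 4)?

U depends on (r, q) only through S = 3r^(-1) + 3q^(-1), so equal utility means equal S. At (2, 4): S = 2.25.
With q = 2: 3·2^(-1) = 1.5, so 3r^(-1) = 2.25 − 1.5 = 0.75, i.e. r^(-1) = 0.25.
Hence r = 1/0.25 = 4.
Check: U(4, 2) = 0.4444.

r = 4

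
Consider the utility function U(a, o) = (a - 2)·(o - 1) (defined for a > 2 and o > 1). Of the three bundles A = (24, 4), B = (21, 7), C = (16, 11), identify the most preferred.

Evaluate utility at each bundle:
U(A) = 66.
U(B) = 114.
U(C) = 140.
Highest utility is C, so C ≻ B ≻ A.

Bundle C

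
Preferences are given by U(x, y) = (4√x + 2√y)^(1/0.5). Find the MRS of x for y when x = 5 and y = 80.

MRS = 8

For CES with ρ = 0.5, MRS = (4/2)·√(y/x).
At (5, 80): MRS = 8.
The indifference curve has slope −8 at this bundle.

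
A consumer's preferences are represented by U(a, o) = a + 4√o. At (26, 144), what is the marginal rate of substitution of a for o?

MU_a = 1, MU_o = 4/(2√o).
MRS = 1 ÷ (4/(2√o)).
At (26, 144): MRS = 6.
The indifference curve has slope −6 at this bundle.

MRS = 6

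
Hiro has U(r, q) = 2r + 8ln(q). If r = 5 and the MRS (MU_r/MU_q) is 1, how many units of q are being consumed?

q = 4

MU_r = 2, MU_q = 8/q.
MRS = 2 ÷ (8/q).
MRS depends only on q: 0.25·q = 1 ⇒ q = 1/0.25 = 4.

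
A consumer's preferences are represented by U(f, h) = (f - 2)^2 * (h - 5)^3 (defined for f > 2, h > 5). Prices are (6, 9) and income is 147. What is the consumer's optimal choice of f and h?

f* = 8, h* = 11

MU_f = 2·(f−2)·(h−5)^3, MU_h = 3·(f−2)^2·(h−5)^2.
MRS = (2/3)·(h−5)/(f−2).
Tangency: set MRS = p_f/p_h = 6/9 = 2/3.
So (2/3)·(h − 5)/(f − 2) = 2/3, i.e. (h − 5) = (f − 2).
Rewrite the budget in excess-of-subsistence terms: 6·(f − 2) + 9·(h − 5) = 147 − 6·2 − 9·5 = 90.
Substituting, 15·(f − 2) = 90, so f − 2 = 6 and f* = 8.
Then h − 5 = 6, so h* = 11.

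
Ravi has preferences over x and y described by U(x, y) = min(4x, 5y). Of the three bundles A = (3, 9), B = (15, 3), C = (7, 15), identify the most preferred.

Bundle C

Evaluate utility at each bundle:
U(A) = 12.
U(B) = 15.
U(C) = 28.
Highest utility is C, so C ≻ B ≻ A.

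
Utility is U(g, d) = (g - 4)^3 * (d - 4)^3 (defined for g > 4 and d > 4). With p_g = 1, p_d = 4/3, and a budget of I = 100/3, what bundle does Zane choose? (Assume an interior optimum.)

g* = 16, d* = 13

MU_g = 3·(g−4)^2·(d−4)^3, MU_d = 3·(g−4)^3·(d−4)^2.
MRS = (d−4)/(g−4).
Tangency: set MRS = p_g/p_d = 1/(4/3) = 0.75.
So (d − 4)/(g − 4) = 0.75, i.e. (d − 4) = 0.75·(g − 4).
Rewrite the budget in excess-of-subsistence terms: 1·(g − 4) + (4/3)·(d − 4) = 100/3 − 1·4 − (4/3)·4 = 24.
Substituting, 2·(g − 4) = 24, so g − 4 = 12 and g* = 16.
Then d − 4 = 0.75·12 = 9, so d* = 13.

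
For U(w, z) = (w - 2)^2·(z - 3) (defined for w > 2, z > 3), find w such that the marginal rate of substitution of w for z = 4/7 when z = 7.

MU_w = 2·(w−2)·(z−3), MU_z = (w−2)^2.
MRS = (2/1)·(z−3)/(w−2).
Substitute z = 7: MRS = 8/(w − 2). Setting this equal to 4/7 gives w − 2 = 8/(4/7) = 14, so w = 16.

w = 16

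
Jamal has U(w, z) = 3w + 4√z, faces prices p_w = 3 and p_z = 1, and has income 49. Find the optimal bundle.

MU_w = 3, MU_z = 4/(2√z).
MRS = 3 ÷ (4/(2√z)).
Tangency: set MRS = p_w/p_z = 3/1 = 3.
MRS depends only on z: 1.5·√z = 3 ⇒ √z = 3/1.5 = 2 ⇒ z* = 4.
From the budget, 3·w = 49 − 1·4 = 45, so w* = 15.

w* = 15, z* = 4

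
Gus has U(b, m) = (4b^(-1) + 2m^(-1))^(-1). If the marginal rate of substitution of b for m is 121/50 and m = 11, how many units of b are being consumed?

b = 10

For CES with ρ = -1, MRS = (4/2)·(m/b)^2.
Setting (4/2)·(11/b)^2 = 121/50 gives (11/b)^2 = 121/100, so 11/b = 1.1 and b = 10.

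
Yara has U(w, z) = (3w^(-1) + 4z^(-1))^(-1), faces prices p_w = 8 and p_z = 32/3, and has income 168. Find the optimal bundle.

w* = 9, z* = 9

For CES with ρ = -1, MRS = (3/4)·(z/w)^2.
Tangency: set MRS = p_w/p_z = 8/(32/3) = 0.75.
So (z/w)^2 = 1; taking the square root, z/w = 1, i.e. z = w.
Substitute into the budget 8·w + (32/3)·z = 168: (56/3)·w = 168, so w* = 9 and z* = 9.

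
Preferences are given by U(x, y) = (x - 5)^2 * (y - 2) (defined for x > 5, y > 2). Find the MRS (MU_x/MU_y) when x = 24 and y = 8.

MU_x = 2·(x−5)·(y−2), MU_y = (x−5)^2.
MRS = (2/1)·(y−2)/(x−5).
At (24, 8): MRS = 12/19.
The indifference curve has slope −12/19 at this bundle.

MRS = 12/19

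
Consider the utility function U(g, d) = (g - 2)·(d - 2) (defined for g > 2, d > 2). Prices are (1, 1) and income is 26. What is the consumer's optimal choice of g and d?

MU_g = (d−2), MU_d = (g−2).
MRS = (d−2)/(g−2).
Tangency: set MRS = p_g/p_d = 1/1 = 1.
So (d − 2)/(g − 2) = 1, i.e. (d − 2) = (g − 2).
Rewrite the budget in excess-of-subsistence terms: 1·(g − 2) + 1·(d − 2) = 26 − 1·2 − 1·2 = 22.
Substituting, 2·(g − 2) = 22, so g − 2 = 11 and g* = 13.
Then d − 2 = 11, so d* = 13.

g* = 13, d* = 13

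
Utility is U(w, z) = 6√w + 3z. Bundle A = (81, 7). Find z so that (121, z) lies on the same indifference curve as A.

U(81, 7) = 75.
Set U(121, z) = 75 and solve.
With w = 121: √121 = 11, so 3z = 75 − 6·11 = 9 and z = 3.
Check: U(121, 3) = 75.

z = 3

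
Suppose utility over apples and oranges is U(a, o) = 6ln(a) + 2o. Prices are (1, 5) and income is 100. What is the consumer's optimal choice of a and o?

a* = 15, o* = 17

MU_a = 6/a, MU_o = 2.
MRS = 6/a ÷ 2.
Tangency: set MRS = p_a/p_o = 1/5 = 0.2.
MRS depends only on a: 3/a = 0.2 ⇒ a* = 3/0.2 = 15.
From the budget, 5·o = 100 − 1·15 = 85, so o* = 17.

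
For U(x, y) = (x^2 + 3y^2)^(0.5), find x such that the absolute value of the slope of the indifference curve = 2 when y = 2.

x = 12

For CES with ρ = 2, MRS = (1/3)·(y/x)^(-1).
Setting (1/3)·(2/x)^(-1) = 2 gives (2/x)^(-1) = 6, so 2/x = 1/6 and x = 12.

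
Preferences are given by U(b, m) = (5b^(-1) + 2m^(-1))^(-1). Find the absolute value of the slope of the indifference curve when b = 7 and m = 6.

For CES with ρ = -1, MRS = (5/2)·(m/b)^2.
At (7, 6): MRS = 90/49.
The indifference curve has slope −90/49 at this bundle.

MRS = 90/49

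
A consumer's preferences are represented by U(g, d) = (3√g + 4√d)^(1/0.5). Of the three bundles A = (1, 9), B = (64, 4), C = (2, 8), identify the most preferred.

Evaluate utility at each bundle:
U(A) = 225.000.
U(B) = 1024.000.
U(C) = 242.000.
Highest utility is B, so B ≻ C ≻ A.

Bundle B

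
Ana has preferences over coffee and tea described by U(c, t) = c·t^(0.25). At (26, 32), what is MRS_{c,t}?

MRS = 64/13

MU_c = t^(0.25) and MU_t = 0.25·c·t^(-0.75).
MRS = MU_c/MU_t = (4)·t/c.
At (26, 32): MRS = 64/13.
The indifference curve has slope −64/13 at this bundle.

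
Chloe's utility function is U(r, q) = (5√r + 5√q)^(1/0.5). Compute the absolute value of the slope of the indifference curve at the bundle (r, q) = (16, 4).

MRS = 0.5

For CES with ρ = 0.5, MRS = √(q/r).
At (16, 4): MRS = 0.5.
So at (16, 4) the consumer would give up 0.5 units of q for one more unit of r.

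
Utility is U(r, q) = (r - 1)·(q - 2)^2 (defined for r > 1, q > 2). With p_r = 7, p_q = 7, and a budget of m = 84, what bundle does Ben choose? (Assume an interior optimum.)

r* = 4, q* = 8

MU_r = (q−2)^2, MU_q = 2·(r−1)·(q−2).
MRS = (1/2)·(q−2)/(r−1).
Tangency: set MRS = p_r/p_q = 7/7 = 1.
So (1/2)·(q − 2)/(r − 1) = 1, i.e. (q − 2) = 2·(r − 1).
Rewrite the budget in excess-of-subsistence terms: 7·(r − 1) + 7·(q − 2) = 84 − 7·1 − 7·2 = 63.
Substituting, 21·(r − 1) = 63, so r − 1 = 3 and r* = 4.
Then q − 2 = 2·3 = 6, so q* = 8.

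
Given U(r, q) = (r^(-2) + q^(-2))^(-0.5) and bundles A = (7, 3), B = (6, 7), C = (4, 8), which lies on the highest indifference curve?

Evaluate utility at each bundle:
U(A) = 2.757.
U(B) = 4.556.
U(C) = 3.578.
Highest utility is B, so B ≻ C ≻ A.

Bundle B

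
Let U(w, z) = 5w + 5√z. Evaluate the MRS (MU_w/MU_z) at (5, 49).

MRS = 14

MU_w = 5, MU_z = 5/(2√z).
MRS = 5 ÷ (5/(2√z)).
At (5, 49): MRS = 14.
So at (5, 49) the consumer would give up 14 units of z for one more unit of w.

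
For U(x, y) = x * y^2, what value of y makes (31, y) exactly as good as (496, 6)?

U(496, 6) = 17856.
Set U(31, y) = 17856 and solve.
With x = 31: y^2 = 17856/31 = 576; taking the square root, y = 24.
Check: U(31, 24) = 17856.

y = 24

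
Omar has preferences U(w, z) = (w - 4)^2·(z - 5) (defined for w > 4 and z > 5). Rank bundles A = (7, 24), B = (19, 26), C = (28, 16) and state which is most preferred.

Bundle C

Evaluate utility at each bundle:
U(A) = 171.
U(B) = 4725.
U(C) = 6336.
Highest utility is C, so C ≻ B ≻ A.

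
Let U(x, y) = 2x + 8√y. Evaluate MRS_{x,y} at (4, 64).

MU_x = 2, MU_y = 8/(2√y).
MRS = 2 ÷ (8/(2√y)).
At (4, 64): MRS = 4.
So at (4, 64) the consumer would give up 4 units of y for one more unit of x.

MRS = 4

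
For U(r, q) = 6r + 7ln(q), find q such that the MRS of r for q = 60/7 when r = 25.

q = 10

MU_r = 6, MU_q = 7/q.
MRS = 6 ÷ (7/q).
MRS depends only on q: (6/7)·q = 60/7 ⇒ q = (60/7)/(6/7) = 10.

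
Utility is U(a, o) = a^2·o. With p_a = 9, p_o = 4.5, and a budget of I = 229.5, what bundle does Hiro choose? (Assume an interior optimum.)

a* = 17, o* = 17

MU_a = 2·a·o and MU_o = a^2.
MRS = MU_a/MU_o = (2/1)·o/a.
Tangency: set MRS = p_a/p_o = 9/4.5 = 2.
So (2/1)·o/a = 2, i.e. o = a.
Substitute into the budget 9·a + 4.5·o = 229.5: 13.5·a = 229.5, so a* = 17.
Then o* = 17.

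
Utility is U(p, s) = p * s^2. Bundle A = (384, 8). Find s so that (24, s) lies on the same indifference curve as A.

U(384, 8) = 24576.
Set U(24, s) = 24576 and solve.
With p = 24: s^2 = 24576/24 = 1024; taking the square root, s = 32.
Check: U(24, 32) = 24576.

s = 32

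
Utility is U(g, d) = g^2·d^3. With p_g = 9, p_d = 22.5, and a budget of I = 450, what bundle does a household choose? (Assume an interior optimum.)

g* = 20, d* = 12

MU_g = 2·g·d^3 and MU_d = 3·g^2·d^2.
MRS = MU_g/MU_d = (2/3)·d/g.
Tangency: set MRS = p_g/p_d = 9/22.5 = 0.4.
So (2/3)·d/g = 0.4, i.e. d = 0.6·g.
Substitute into the budget 9·g + 22.5·d = 450: 22.5·g = 450, so g* = 20.
Then d* = 0.6·20 = 12.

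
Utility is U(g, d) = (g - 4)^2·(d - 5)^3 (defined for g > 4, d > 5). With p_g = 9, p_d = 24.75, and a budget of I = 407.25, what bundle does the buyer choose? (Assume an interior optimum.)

g* = 15, d* = 11

MU_g = 2·(g−4)·(d−5)^3, MU_d = 3·(g−4)^2·(d−5)^2.
MRS = (2/3)·(d−5)/(g−4).
Tangency: set MRS = p_g/p_d = 9/24.75 = 4/11.
So (2/3)·(d − 5)/(g − 4) = 4/11, i.e. (d − 5) = (6/11)·(g − 4).
Rewrite the budget in excess-of-subsistence terms: 9·(g − 4) + 24.75·(d − 5) = 407.25 − 9·4 − 24.75·5 = 247.5.
Substituting, 22.5·(g − 4) = 247.5, so g − 4 = 11 and g* = 15.
Then d − 5 = (6/11)·11 = 6, so d* = 11.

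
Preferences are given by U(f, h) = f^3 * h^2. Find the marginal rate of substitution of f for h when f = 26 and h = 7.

MRS = 21/52

MU_f = 3·f^2·h^2 and MU_h = 2·f^3·h.
MRS = MU_f/MU_h = (3/2)·h/f.
At (26, 7): MRS = 21/52.
The indifference curve has slope −21/52 at this bundle.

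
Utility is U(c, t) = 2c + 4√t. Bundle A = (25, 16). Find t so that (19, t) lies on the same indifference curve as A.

U(25, 16) = 66.
Set U(19, t) = 66 and solve.
With c = 19: 4√t = 66 − 2·19 = 28, so √t = 7 and t = 49.
Check: U(19, 49) = 66.

t = 49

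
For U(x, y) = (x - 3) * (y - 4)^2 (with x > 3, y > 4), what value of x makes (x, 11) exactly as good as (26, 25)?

x = 210

U(26, 25) = 10143.
Set U(x, 11) = 10143 and solve.
With y = 11: (11 − 4)^2 = 49, so (x − 3) = 10143/49 = 207.
So x = 3 + 207 = 210.
Check: U(210, 11) = 10143.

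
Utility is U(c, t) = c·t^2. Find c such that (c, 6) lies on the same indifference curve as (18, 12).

U(18, 12) = 2592.
Set U(c, 6) = 2592 and solve.
With t = 6: 6^2 = 36, so c = 2592/36 = 72.
Check: U(72, 6) = 2592.

c = 72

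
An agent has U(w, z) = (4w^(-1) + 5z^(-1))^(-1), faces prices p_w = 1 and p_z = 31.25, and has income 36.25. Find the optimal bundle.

w* = 5, z* = 1

For CES with ρ = -1, MRS = (4/5)·(z/w)^2.
Tangency: set MRS = p_w/p_z = 1/31.25 = 4/125.
So (z/w)^2 = 1/25; taking the square root, z/w = 0.2, i.e. z = 0.2·w.
Substitute into the budget 1·w + 31.25·z = 36.25: 7.25·w = 36.25, so w* = 5 and z* = 0.2·5 = 1.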